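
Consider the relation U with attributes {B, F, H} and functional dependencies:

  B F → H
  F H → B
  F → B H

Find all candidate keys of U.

(F)

Attribute F never appears on the right-hand side of any dependency, so F must belong to every candidate key.
{F}⁺ = {B, F, H}, which is all of the schema, so {F} is the only candidate key.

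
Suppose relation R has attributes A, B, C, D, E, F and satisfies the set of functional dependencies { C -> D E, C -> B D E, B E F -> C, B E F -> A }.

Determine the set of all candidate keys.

Attribute F never appears on the right-hand side of any dependency, so F must belong to every candidate key.
{F}⁺ = {F}, which is not all of the schema, so we must add further attributes.
{C, F}⁺: C→DE adds D, E; C→BDE adds B; BEF→A adds A → {A, B, C, D, E, F}.
{B, E, F}⁺: BEF→C adds C; BEF→A adds A; C→DE adds D → {A, B, C, D, E, F}.

{C, F}; {B, E, F}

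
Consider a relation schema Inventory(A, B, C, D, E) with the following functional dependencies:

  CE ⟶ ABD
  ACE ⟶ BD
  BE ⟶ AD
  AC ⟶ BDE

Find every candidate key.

Attribute C never appears on the right-hand side of any dependency, so C must belong to every candidate key.
{C}⁺ = {C}, which is not all of the schema, so we must add further attributes.
{A, C}⁺: AC→BDE adds B, D, E → {A, B, C, D, E}. Minimal: {C}⁺ = {C}; {A}⁺ = {A} — none reach the full schema.
{C, E}⁺: CE→ABD adds A, B, D → {A, B, C, D, E}. Minimal: {E}⁺ = {E}; {C}⁺ = {C} — none reach the full schema.
Any other superkey contains one of these as a subset, so there are no further candidate keys.

AC, CE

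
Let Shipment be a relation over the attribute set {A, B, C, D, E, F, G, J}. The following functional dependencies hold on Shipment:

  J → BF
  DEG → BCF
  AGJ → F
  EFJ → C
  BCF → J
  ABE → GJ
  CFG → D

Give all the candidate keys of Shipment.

{A, B, E}, {A, E, J}, {A, D, E, G}, {A, C, E, F, G}

Attributes A, E never appear on any right-hand side, so every candidate key must contain {A, E}.
{A, E}⁺ = {A, E}, which is not all of the schema, so we must add further attributes.
{A, B, E}⁺: ABE→GJ adds G, J; J→BF adds F; EFJ→C adds C; CFG→D adds D → {A, B, C, D, E, F, G, J}.
{A, E, J}⁺: J→BF adds B, F; EFJ→C adds C; ABE→GJ adds G; CFG→D adds D → {A, B, C, D, E, F, G, J}.
{A, D, E, G}⁺: DEG→BCF adds B, C, F; BCF→J adds J → {A, B, C, D, E, F, G, J}.
{A, C, E, F, G}⁺: CFG→D adds D; DEG→BCF adds B; BCF→J adds J → {A, B, C, D, E, F, G, J}.
Any other superkey contains one of these as a subset, so there are no further candidate keys.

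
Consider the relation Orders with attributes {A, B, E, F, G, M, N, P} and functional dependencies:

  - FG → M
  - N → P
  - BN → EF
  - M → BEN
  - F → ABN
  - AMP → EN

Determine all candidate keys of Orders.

Attribute G never appears on the right-hand side of any dependency, so G must belong to every candidate key.
{G}⁺ = {G}, which is not all of the schema, so we must add further attributes.
{F, G}⁺: FG→M adds M; M→BEN adds B, E, N; F→ABN adds A; N→P adds P → {A, B, E, F, G, M, N, P}.
{G, M}⁺: M→BEN adds B, E, N; N→P adds P; BN→EF adds F; F→ABN adds A → {A, B, E, F, G, M, N, P}.
{B, G, N}⁺: N→P adds P; BN→EF adds E, F; F→ABN adds A; FG→M adds M → {A, B, E, F, G, M, N, P}.
Any other superkey contains one of these as a subset, so there are no further candidate keys.

FG, GM, BGN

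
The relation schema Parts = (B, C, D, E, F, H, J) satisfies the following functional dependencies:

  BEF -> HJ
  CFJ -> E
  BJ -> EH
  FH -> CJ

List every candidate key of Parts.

Attributes B, D, F never appear on any right-hand side, so every candidate key must contain {B, D, F}.
{B, D, F}⁺ = {B, D, F}, which is not all of the schema, so we must add further attributes.
{B, D, E, F}⁺: BEF→HJ adds H, J; FH→CJ adds C → {B, C, D, E, F, H, J}.
{B, D, F, H}⁺: FH→CJ adds C, J; CFJ→E adds E → {B, C, D, E, F, H, J}.
{B, D, F, J}⁺: BJ→EH adds E, H; FH→CJ adds C → {B, C, D, E, F, H, J}.

(B, D, E, F), (B, D, F, H), (B, D, F, J)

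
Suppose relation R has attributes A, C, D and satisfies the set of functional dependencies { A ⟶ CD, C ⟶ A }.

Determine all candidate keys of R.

(A); (C)

{A}⁺: A→CD adds C, D → {A, C, D}.
{C}⁺: C→A adds A; A→CD adds D → {A, C, D}.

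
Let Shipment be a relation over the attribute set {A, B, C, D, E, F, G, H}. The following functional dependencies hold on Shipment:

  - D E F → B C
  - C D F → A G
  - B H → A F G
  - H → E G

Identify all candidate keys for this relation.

Attributes D, H never appear on any right-hand side, so every candidate key must contain {D, H}.
{D, H}⁺ = {D, E, G, H}, which is not all of the schema, so we must add further attributes.
{B, D, H}⁺: BH→AFG adds A, F, G; H→EG adds E; DEF→BC adds C → {A, B, C, D, E, F, G, H}.
{D, F, H}⁺: H→EG adds E, G; DEF→BC adds B, C; CDF→AG adds A → {A, B, C, D, E, F, G, H}.
Any other superkey contains one of these as a subset, so there are no further candidate keys.

{B, D, H}, {D, F, H}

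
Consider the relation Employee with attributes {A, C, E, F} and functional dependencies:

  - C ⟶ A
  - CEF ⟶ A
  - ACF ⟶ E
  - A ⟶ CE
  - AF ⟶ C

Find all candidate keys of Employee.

{A, F}, {C, F}

Attribute F never appears on the right-hand side of any dependency, so F must belong to every candidate key.
{F}⁺ = {F}, which is not all of the schema, so we must add further attributes.
{A, F}⁺: A→CE adds C, E → {A, C, E, F}.
{C, F}⁺: C→A adds A; ACF→E adds E → {A, C, E, F}.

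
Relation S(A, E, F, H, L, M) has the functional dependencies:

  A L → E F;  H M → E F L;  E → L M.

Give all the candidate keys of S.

{A, E, H}, {A, H, L}, {A, H, M}

Attributes A, H never appear on any right-hand side, so every candidate key must contain {A, H}.
{A, H}⁺ = {A, H}, which is not all of the schema, so we must add further attributes.
{A, E, H}⁺: E→LM adds L, M; AL→EF adds F → {A, E, F, H, L, M}. Minimal: {E, H}⁺ = {E, F, H, L, M}; {A, H}⁺ = {A, H}; {A, E}⁺ = {A, E, F, L, M} — none reach the full schema.
{A, H, L}⁺: AL→EF adds E, F; E→LM adds M → {A, E, F, H, L, M}. Minimal: {H, L}⁺ = {H, L}; {A, L}⁺ = {A, E, F, L, M}; {A, H}⁺ = {A, H} — none reach the full schema.
{A, H, M}⁺: HM→EFL adds E, F, L → {A, E, F, H, L, M}. Minimal: {H, M}⁺ = {E, F, H, L, M}; {A, M}⁺ = {A, M}; {A, H}⁺ = {A, H} — none reach the full schema.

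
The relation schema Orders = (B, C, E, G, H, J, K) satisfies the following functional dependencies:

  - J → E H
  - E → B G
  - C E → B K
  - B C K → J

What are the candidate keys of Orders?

{C, E}, {C, J}, {B, C, K}

Attribute C never appears on the right-hand side of any dependency, so C must belong to every candidate key.
{C}⁺ = {C}, which is not all of the schema, so we must add further attributes.
{C, E}⁺: E→BG adds B, G; CE→BK adds K; BCK→J adds J; J→EH adds H → {B, C, E, G, H, J, K}. Minimal: {E}⁺ = {B, E, G}; {C}⁺ = {C} — none reach the full schema.
{C, J}⁺: J→EH adds E, H; E→BG adds B, G; CE→BK adds K → {B, C, E, G, H, J, K}. Minimal: {J}⁺ = {B, E, G, H, J}; {C}⁺ = {C} — none reach the full schema.
{B, C, K}⁺: BCK→J adds J; J→EH adds E, H; E→BG adds G → {B, C, E, G, H, J, K}. Minimal: {C, K}⁺ = {C, K}; {B, K}⁺ = {B, K}; {B, C}⁺ = {B, C} — none reach the full schema.
Any other superkey contains one of these as a subset, so there are no further candidate keys.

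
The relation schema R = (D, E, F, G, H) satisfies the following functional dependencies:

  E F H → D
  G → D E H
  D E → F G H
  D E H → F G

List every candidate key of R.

{G}⁺: G→DEH adds D, E, H; DE→FGH adds F → {D, E, F, G, H}.
{D, E}⁺: DE→FGH adds F, G, H → {D, E, F, G, H}. Minimal: {E}⁺ = {E}; {D}⁺ = {D} — none reach the full schema.
{E, F, H}⁺: EFH→D adds D; DE→FGH adds G → {D, E, F, G, H}. Minimal: {F, H}⁺ = {F, H}; {E, H}⁺ = {E, H}; {E, F}⁺ = {E, F} — none reach the full schema.
Any other superkey contains one of these as a subset, so there are no further candidate keys.

{G}, {D, E}, {E, F, H}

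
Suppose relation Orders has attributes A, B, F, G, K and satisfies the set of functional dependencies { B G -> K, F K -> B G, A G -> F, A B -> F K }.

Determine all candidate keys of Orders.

{A, B}; {A, F, K}; {A, G, K}

{A, B}⁺: AB→FK adds F, K; FK→BG adds G → {A, B, F, G, K}. Minimal: {B}⁺ = {B}; {A}⁺ = {A} — none reach the full schema.
{A, F, K}⁺: FK→BG adds B, G → {A, B, F, G, K}. Minimal: {F, K}⁺ = {B, F, G, K}; {A, K}⁺ = {A, K}; {A, F}⁺ = {A, F} — none reach the full schema.
{A, G, K}⁺: AG→F adds F; FK→BG adds B → {A, B, F, G, K}. Minimal: {G, K}⁺ = {G, K}; {A, K}⁺ = {A, K}; {A, G}⁺ = {A, F, G} — none reach the full schema.
Any other superkey contains one of these as a subset, so there are no further candidate keys.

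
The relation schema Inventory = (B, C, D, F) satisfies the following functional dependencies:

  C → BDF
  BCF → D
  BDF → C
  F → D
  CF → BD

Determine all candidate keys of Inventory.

{C}⁺: C→BDF adds B, D, F → {B, C, D, F}.
{B, F}⁺: F→D adds D; BDF→C adds C → {B, C, D, F}. Minimal: {F}⁺ = {D, F}; {B}⁺ = {B} — none reach the full schema.
Any other superkey contains one of these as a subset, so there are no further candidate keys.

(C), (B, F)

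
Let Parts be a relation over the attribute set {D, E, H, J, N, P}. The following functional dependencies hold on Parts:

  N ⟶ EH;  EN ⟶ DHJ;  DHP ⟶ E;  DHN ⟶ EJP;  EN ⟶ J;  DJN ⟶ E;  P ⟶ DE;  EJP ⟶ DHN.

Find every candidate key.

{N}; {J, P}

{N}⁺: N→EH adds E, H; EN→DHJ adds D, J; DHN→EJP adds P → {D, E, H, J, N, P}.
{J, P}⁺: P→DE adds D, E; EJP→DHN adds H, N → {D, E, H, J, N, P}. Minimal: {P}⁺ = {D, E, P}; {J}⁺ = {J} — none reach the full schema.
Any other superkey contains one of these as a subset, so there are no further candidate keys.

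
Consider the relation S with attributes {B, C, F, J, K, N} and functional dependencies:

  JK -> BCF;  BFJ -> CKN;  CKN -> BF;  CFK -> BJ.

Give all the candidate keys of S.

{J, K}⁺: JK→BCF adds B, C, F; BFJ→CKN adds N → {B, C, F, J, K, N}. Minimal: {K}⁺ = {K}; {J}⁺ = {J} — none reach the full schema.
{B, F, J}⁺: BFJ→CKN adds C, K, N → {B, C, F, J, K, N}. Minimal: {F, J}⁺ = {F, J}; {B, J}⁺ = {B, J}; {B, F}⁺ = {B, F} — none reach the full schema.
{C, F, K}⁺: CFK→BJ adds B, J; BFJ→CKN adds N → {B, C, F, J, K, N}. Minimal: {F, K}⁺ = {F, K}; {C, K}⁺ = {C, K}; {C, F}⁺ = {C, F} — none reach the full schema.
{C, K, N}⁺: CKN→BF adds B, F; CFK→BJ adds J → {B, C, F, J, K, N}. Minimal: {K, N}⁺ = {K, N}; {C, N}⁺ = {C, N}; {C, K}⁺ = {C, K} — none reach the full schema.

(J, K), (B, F, J), (C, F, K), (C, K, N)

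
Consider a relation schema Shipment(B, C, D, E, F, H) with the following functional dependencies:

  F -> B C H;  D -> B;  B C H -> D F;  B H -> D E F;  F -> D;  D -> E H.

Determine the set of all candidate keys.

{D}⁺: D→B adds B; D→EH adds E, H; BH→DEF adds F; F→BCH adds C → {B, C, D, E, F, H}.
{F}⁺: F→BCH adds B, C, H; BCH→DF adds D; BH→DEF adds E → {B, C, D, E, F, H}.
{B, H}⁺: BH→DEF adds D, E, F; F→BCH adds C → {B, C, D, E, F, H}. Minimal: {H}⁺ = {H}; {B}⁺ = {B} — none reach the full schema.
Any other superkey contains one of these as a subset, so there are no further candidate keys.

{D}, {F}, {B, H}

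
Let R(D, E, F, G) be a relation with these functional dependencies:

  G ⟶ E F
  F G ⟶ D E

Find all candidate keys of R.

G

{G}⁺: G→EF adds E, F; FG→DE adds D → {D, E, F, G}.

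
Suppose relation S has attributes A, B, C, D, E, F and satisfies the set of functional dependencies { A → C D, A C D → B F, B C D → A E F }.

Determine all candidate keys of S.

{A}⁺: A→CD adds C, D; ACD→BF adds B, F; BCD→AEF adds E → {A, B, C, D, E, F}.
{B, C, D}⁺: BCD→AEF adds A, E, F → {A, B, C, D, E, F}. Minimal: {C, D}⁺ = {C, D}; {B, D}⁺ = {B, D}; {B, C}⁺ = {B, C} — none reach the full schema.
Any other superkey contains one of these as a subset, so there are no further candidate keys.

{A}; {B, C, D}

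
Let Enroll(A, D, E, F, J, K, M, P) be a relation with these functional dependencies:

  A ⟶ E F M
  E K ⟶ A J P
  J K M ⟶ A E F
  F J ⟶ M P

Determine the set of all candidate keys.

Attributes D, K never appear on any right-hand side, so every candidate key must contain {D, K}.
{D, K}⁺ = {D, K}, which is not all of the schema, so we must add further attributes.
{A, D, K}⁺: A→EFM adds E, F, M; EK→AJP adds J, P → {A, D, E, F, J, K, M, P}. Minimal: {D, K}⁺ = {D, K}; {A, K}⁺ = {A, E, F, J, K, M, P}; {A, D}⁺ = {A, D, E, F, M} — none reach the full schema.
{D, E, K}⁺: EK→AJP adds A, J, P; A→EFM adds F, M → {A, D, E, F, J, K, M, P}. Minimal: {E, K}⁺ = {A, E, F, J, K, M, P}; {D, K}⁺ = {D, K}; {D, E}⁺ = {D, E} — none reach the full schema.
{D, F, J, K}⁺: FJ→MP adds M, P; JKM→AEF adds A, E → {A, D, E, F, J, K, M, P}. Minimal: {F, J, K}⁺ = {A, E, F, J, K, M, P}; {D, J, K}⁺ = {D, J, K}; {D, F, K}⁺ = {D, F, K}; … — none reach the full schema.
{D, J, K, M}⁺: JKM→AEF adds A, E, F; FJ→MP adds P → {A, D, E, F, J, K, M, P}. Minimal: {J, K, M}⁺ = {A, E, F, J, K, M, P}; {D, K, M}⁺ = {D, K, M}; {D, J, M}⁺ = {D, J, M}; … — none reach the full schema.

{A, D, K}, {D, E, K}, {D, F, J, K}, {D, J, K, M}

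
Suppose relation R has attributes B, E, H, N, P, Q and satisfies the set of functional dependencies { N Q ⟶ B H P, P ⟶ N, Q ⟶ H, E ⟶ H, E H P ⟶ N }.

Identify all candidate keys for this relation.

Attributes E, Q never appear on any right-hand side, so every candidate key must contain {E, Q}.
{E, Q}⁺ = {E, H, Q}, which is not all of the schema, so we must add further attributes.
{E, N, Q}⁺: NQ→BHP adds B, H, P → {B, E, H, N, P, Q}.
{E, P, Q}⁺: P→N adds N; Q→H adds H; NQ→BHP adds B → {B, E, H, N, P, Q}.

{E, N, Q}, {E, P, Q}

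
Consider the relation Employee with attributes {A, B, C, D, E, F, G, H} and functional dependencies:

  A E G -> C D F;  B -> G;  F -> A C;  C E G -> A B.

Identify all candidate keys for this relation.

{A, B, E, H}⁺: B→G adds G; AEG→CDF adds C, D, F → {A, B, C, D, E, F, G, H}. Minimal: {B, E, H}⁺ = {B, E, G, H}; {A, E, H}⁺ = {A, E, H}; {A, B, H}⁺ = {A, B, G, H}; … — none reach the full schema.
{A, E, G, H}⁺: AEG→CDF adds C, D, F; CEG→AB adds B → {A, B, C, D, E, F, G, H}. Minimal: {E, G, H}⁺ = {E, G, H}; {A, G, H}⁺ = {A, G, H}; {A, E, H}⁺ = {A, E, H}; … — none reach the full schema.
{B, C, E, H}⁺: B→G adds G; CEG→AB adds A; AEG→CDF adds D, F → {A, B, C, D, E, F, G, H}. Minimal: {C, E, H}⁺ = {C, E, H}; {B, E, H}⁺ = {B, E, G, H}; {B, C, H}⁺ = {B, C, G, H}; … — none reach the full schema.
{B, E, F, H}⁺: B→G adds G; F→AC adds A, C; AEG→CDF adds D → {A, B, C, D, E, F, G, H}. Minimal: {E, F, H}⁺ = {A, C, E, F, H}; {B, F, H}⁺ = {A, B, C, F, G, H}; {B, E, H}⁺ = {B, E, G, H}; … — none reach the full schema.
{C, E, G, H}⁺: CEG→AB adds A, B; AEG→CDF adds D, F → {A, B, C, D, E, F, G, H}. Minimal: {E, G, H}⁺ = {E, G, H}; {C, G, H}⁺ = {C, G, H}; {C, E, H}⁺ = {C, E, H}; … — none reach the full schema.
{E, F, G, H}⁺: F→AC adds A, C; CEG→AB adds B; AEG→CDF adds D → {A, B, C, D, E, F, G, H}. Minimal: {F, G, H}⁺ = {A, C, F, G, H}; {E, G, H}⁺ = {E, G, H}; {E, F, H}⁺ = {A, C, E, F, H}; … — none reach the full schema.
Any other superkey contains one of these as a subset, so there are no further candidate keys.

{A, B, E, H}; {A, E, G, H}; {B, C, E, H}; {B, E, F, H}; {C, E, G, H}; {E, F, G, H}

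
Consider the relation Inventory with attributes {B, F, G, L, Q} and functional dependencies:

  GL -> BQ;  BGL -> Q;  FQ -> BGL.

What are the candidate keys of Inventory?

Attribute F never appears on the right-hand side of any dependency, so F must belong to every candidate key.
{F}⁺ = {F}, which is not all of the schema, so we must add further attributes.
{F, Q}⁺: FQ→BGL adds B, G, L → {B, F, G, L, Q}. Minimal: {Q}⁺ = {Q}; {F}⁺ = {F} — none reach the full schema.
{F, G, L}⁺: GL→BQ adds B, Q → {B, F, G, L, Q}. Minimal: {G, L}⁺ = {B, G, L, Q}; {F, L}⁺ = {F, L}; {F, G}⁺ = {F, G} — none reach the full schema.
Any other superkey contains one of these as a subset, so there are no further candidate keys.

FQ; FGL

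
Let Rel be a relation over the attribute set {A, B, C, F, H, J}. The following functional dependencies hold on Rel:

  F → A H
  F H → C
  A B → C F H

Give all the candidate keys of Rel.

Attributes B, J never appear on any right-hand side, so every candidate key must contain {B, J}.
{B, J}⁺ = {B, J}, which is not all of the schema, so we must add further attributes.
{A, B, J}⁺: AB→CFH adds C, F, H → {A, B, C, F, H, J}. Minimal: {B, J}⁺ = {B, J}; {A, J}⁺ = {A, J}; {A, B}⁺ = {A, B, C, F, H} — none reach the full schema.
{B, F, J}⁺: F→AH adds A, H; FH→C adds C → {A, B, C, F, H, J}. Minimal: {F, J}⁺ = {A, C, F, H, J}; {B, J}⁺ = {B, J}; {B, F}⁺ = {A, B, C, F, H} — none reach the full schema.
Any other superkey contains one of these as a subset, so there are no further candidate keys.

ABJ; BFJ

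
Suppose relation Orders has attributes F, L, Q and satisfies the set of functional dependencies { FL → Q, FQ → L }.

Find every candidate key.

Attribute F never appears on the right-hand side of any dependency, so F must belong to every candidate key.
{F}⁺ = {F}, which is not all of the schema, so we must add further attributes.
{F, L}⁺: FL→Q adds Q → {F, L, Q}.
{F, Q}⁺: FQ→L adds L → {F, L, Q}.
Any other superkey contains one of these as a subset, so there are no further candidate keys.

{F, L}, {F, Q}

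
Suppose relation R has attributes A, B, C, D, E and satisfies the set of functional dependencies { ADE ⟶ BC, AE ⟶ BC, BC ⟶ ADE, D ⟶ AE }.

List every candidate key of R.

(D), (A, E), (B, C)

{D}⁺: D→AE adds A, E; ADE→BC adds B, C → {A, B, C, D, E}.
{A, E}⁺: AE→BC adds B, C; BC→ADE adds D → {A, B, C, D, E}.
{B, C}⁺: BC→ADE adds A, D, E → {A, B, C, D, E}.
Any other superkey contains one of these as a subset, so there are no further candidate keys.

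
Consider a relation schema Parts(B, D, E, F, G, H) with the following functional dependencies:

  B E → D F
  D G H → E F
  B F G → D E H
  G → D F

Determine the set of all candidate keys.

{B, G}

Attributes B, G never appear on any right-hand side, so every candidate key must contain {B, G}.
{B, G}⁺ = {B, D, E, F, G, H}, which is all of the schema, so {B, G} is the only candidate key.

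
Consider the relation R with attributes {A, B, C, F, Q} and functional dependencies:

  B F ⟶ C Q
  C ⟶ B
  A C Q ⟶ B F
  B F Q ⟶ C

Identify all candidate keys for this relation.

{A, B, F}; {A, C, F}; {A, C, Q}

Attribute A never appears on the right-hand side of any dependency, so A must belong to every candidate key.
{A}⁺ = {A}, which is not all of the schema, so we must add further attributes.
{A, B, F}⁺: BF→CQ adds C, Q → {A, B, C, F, Q}. Minimal: {B, F}⁺ = {B, C, F, Q}; {A, F}⁺ = {A, F}; {A, B}⁺ = {A, B} — none reach the full schema.
{A, C, F}⁺: C→B adds B; BF→CQ adds Q → {A, B, C, F, Q}. Minimal: {C, F}⁺ = {B, C, F, Q}; {A, F}⁺ = {A, F}; {A, C}⁺ = {A, B, C} — none reach the full schema.
{A, C, Q}⁺: C→B adds B; ACQ→BF adds F → {A, B, C, F, Q}. Minimal: {C, Q}⁺ = {B, C, Q}; {A, Q}⁺ = {A, Q}; {A, C}⁺ = {A, B, C} — none reach the full schema.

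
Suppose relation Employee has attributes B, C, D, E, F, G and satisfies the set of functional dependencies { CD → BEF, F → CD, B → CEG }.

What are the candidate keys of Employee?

{F}; {B, D}; {C, D}

{F}⁺: F→CD adds C, D; CD→BEF adds B, E; B→CEG adds G → {B, C, D, E, F, G}.
{B, D}⁺: B→CEG adds C, E, G; CD→BEF adds F → {B, C, D, E, F, G}. Minimal: {D}⁺ = {D}; {B}⁺ = {B, C, E, G} — none reach the full schema.
{C, D}⁺: CD→BEF adds B, E, F; B→CEG adds G → {B, C, D, E, F, G}. Minimal: {D}⁺ = {D}; {C}⁺ = {C} — none reach the full schema.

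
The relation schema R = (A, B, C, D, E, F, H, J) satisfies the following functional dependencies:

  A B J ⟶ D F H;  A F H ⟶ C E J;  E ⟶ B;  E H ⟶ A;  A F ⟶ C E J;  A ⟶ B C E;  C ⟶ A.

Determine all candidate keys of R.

{A, F}, {A, J}, {C, F}, {C, J}, {E, F, H}, {E, H, J}

{A, F}⁺: AF→CEJ adds C, E, J; A→BCE adds B; ABJ→DFH adds D, H → {A, B, C, D, E, F, H, J}. Minimal: {F}⁺ = {F}; {A}⁺ = {A, B, C, E} — none reach the full schema.
{A, J}⁺: A→BCE adds B, C, E; ABJ→DFH adds D, F, H → {A, B, C, D, E, F, H, J}. Minimal: {J}⁺ = {J}; {A}⁺ = {A, B, C, E} — none reach the full schema.
{C, F}⁺: C→A adds A; AF→CEJ adds E, J; A→BCE adds B; ABJ→DFH adds D, H → {A, B, C, D, E, F, H, J}. Minimal: {F}⁺ = {F}; {C}⁺ = {A, B, C, E} — none reach the full schema.
{C, J}⁺: C→A adds A; A→BCE adds B, E; ABJ→DFH adds D, F, H → {A, B, C, D, E, F, H, J}. Minimal: {J}⁺ = {J}; {C}⁺ = {A, B, C, E} — none reach the full schema.
{E, F, H}⁺: E→B adds B; EH→A adds A; AF→CEJ adds C, J; ABJ→DFH adds D → {A, B, C, D, E, F, H, J}. Minimal: {F, H}⁺ = {F, H}; {E, H}⁺ = {A, B, C, E, H}; {E, F}⁺ = {B, E, F} — none reach the full schema.
{E, H, J}⁺: E→B adds B; EH→A adds A; A→BCE adds C; ABJ→DFH adds D, F → {A, B, C, D, E, F, H, J}. Minimal: {H, J}⁺ = {H, J}; {E, J}⁺ = {B, E, J}; {E, H}⁺ = {A, B, C, E, H} — none reach the full schema.
Any other superkey contains one of these as a subset, so there are no further candidate keys.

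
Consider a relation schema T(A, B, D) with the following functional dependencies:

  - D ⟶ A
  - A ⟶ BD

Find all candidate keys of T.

{A}⁺: A→BD adds B, D → {A, B, D}.
{D}⁺: D→A adds A; A→BD adds B → {A, B, D}.
Any other superkey contains one of these as a subset, so there are no further candidate keys.

{A}, {D}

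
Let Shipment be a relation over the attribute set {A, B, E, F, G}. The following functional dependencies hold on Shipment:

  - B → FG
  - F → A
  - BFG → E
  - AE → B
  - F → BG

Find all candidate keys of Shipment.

{B}⁺: B→FG adds F, G; F→A adds A; BFG→E adds E → {A, B, E, F, G}.
{F}⁺: F→A adds A; F→BG adds B, G; BFG→E adds E → {A, B, E, F, G}.
{A, E}⁺: AE→B adds B; B→FG adds F, G → {A, B, E, F, G}. Minimal: {E}⁺ = {E}; {A}⁺ = {A} — none reach the full schema.

{B}, {F}, {A, E}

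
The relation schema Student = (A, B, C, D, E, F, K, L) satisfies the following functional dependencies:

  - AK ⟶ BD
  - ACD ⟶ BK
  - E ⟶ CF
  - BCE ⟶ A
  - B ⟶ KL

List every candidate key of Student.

(B, E), (A, D, E), (A, E, K)

{B, E}⁺: E→CF adds C, F; BCE→A adds A; B→KL adds K, L; AK→BD adds D → {A, B, C, D, E, F, K, L}. Minimal: {E}⁺ = {C, E, F}; {B}⁺ = {B, K, L} — none reach the full schema.
{A, D, E}⁺: E→CF adds C, F; ACD→BK adds B, K; B→KL adds L → {A, B, C, D, E, F, K, L}. Minimal: {D, E}⁺ = {C, D, E, F}; {A, E}⁺ = {A, C, E, F}; {A, D}⁺ = {A, D} — none reach the full schema.
{A, E, K}⁺: AK→BD adds B, D; E→CF adds C, F; B→KL adds L → {A, B, C, D, E, F, K, L}. Minimal: {E, K}⁺ = {C, E, F, K}; {A, K}⁺ = {A, B, D, K, L}; {A, E}⁺ = {A, C, E, F} — none reach the full schema.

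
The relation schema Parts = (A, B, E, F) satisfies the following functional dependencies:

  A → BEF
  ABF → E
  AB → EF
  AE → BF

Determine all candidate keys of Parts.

{A}

Attribute A never appears on the right-hand side of any dependency, so A must belong to every candidate key.
{A}⁺ = {A, B, E, F}, which is all of the schema, so {A} is the only candidate key.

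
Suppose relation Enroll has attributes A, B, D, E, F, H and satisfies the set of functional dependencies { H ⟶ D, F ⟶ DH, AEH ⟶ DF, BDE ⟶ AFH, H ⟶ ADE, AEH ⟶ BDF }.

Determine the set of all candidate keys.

{F}; {H}; {B, D, E}

{F}⁺: F→DH adds D, H; H→ADE adds A, E; AEH→BDF adds B → {A, B, D, E, F, H}.
{H}⁺: H→D adds D; H→ADE adds A, E; AEH→BDF adds B, F → {A, B, D, E, F, H}.
{B, D, E}⁺: BDE→AFH adds A, F, H → {A, B, D, E, F, H}.
Any other superkey contains one of these as a subset, so there are no further candidate keys.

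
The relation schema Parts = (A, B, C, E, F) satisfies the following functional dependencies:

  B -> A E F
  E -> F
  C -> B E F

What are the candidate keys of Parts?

{C}⁺: C→BEF adds B, E, F; B→AEF adds A → {A, B, C, E, F}.
No other minimal superkey exists.

{C}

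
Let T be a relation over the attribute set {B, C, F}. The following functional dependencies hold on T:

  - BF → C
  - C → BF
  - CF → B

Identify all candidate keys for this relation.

{C}⁺: C→BF adds B, F → {B, C, F}.
{B, F}⁺: BF→C adds C → {B, C, F}. Minimal: {F}⁺ = {F}; {B}⁺ = {B} — none reach the full schema.

{C}, {B, F}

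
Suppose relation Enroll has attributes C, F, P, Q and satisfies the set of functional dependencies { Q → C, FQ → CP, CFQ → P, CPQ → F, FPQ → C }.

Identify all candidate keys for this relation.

FQ; PQ

Attribute Q never appears on the right-hand side of any dependency, so Q must belong to every candidate key.
{Q}⁺ = {C, Q}, which is not all of the schema, so we must add further attributes.
{F, Q}⁺: Q→C adds C; FQ→CP adds P → {C, F, P, Q}.
{P, Q}⁺: Q→C adds C; CPQ→F adds F → {C, F, P, Q}.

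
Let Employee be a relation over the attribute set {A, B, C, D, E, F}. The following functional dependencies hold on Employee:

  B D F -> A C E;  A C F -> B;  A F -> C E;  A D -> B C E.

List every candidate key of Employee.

{A, D, F}, {B, D, F}

Attributes D, F never appear on any right-hand side, so every candidate key must contain {D, F}.
{D, F}⁺ = {D, F}, which is not all of the schema, so we must add further attributes.
{A, D, F}⁺: AF→CE adds C, E; AD→BCE adds B → {A, B, C, D, E, F}. Minimal: {D, F}⁺ = {D, F}; {A, F}⁺ = {A, B, C, E, F}; {A, D}⁺ = {A, B, C, D, E} — none reach the full schema.
{B, D, F}⁺: BDF→ACE adds A, C, E → {A, B, C, D, E, F}. Minimal: {D, F}⁺ = {D, F}; {B, F}⁺ = {B, F}; {B, D}⁺ = {B, D} — none reach the full schema.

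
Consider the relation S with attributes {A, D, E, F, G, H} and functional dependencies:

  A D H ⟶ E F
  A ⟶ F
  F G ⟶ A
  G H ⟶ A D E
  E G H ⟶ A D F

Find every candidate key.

GH

{G, H}⁺: GH→ADE adds A, D, E; EGH→ADF adds F → {A, D, E, F, G, H}. Minimal: {H}⁺ = {H}; {G}⁺ = {G} — none reach the full schema.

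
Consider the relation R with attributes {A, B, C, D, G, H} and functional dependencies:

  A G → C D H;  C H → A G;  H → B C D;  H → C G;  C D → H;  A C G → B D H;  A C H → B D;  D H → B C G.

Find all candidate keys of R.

{H}⁺: H→BCD adds B, C, D; H→CG adds G; CH→AG adds A → {A, B, C, D, G, H}.
{A, G}⁺: AG→CDH adds C, D, H; H→BCD adds B → {A, B, C, D, G, H}. Minimal: {G}⁺ = {G}; {A}⁺ = {A} — none reach the full schema.
{C, D}⁺: CD→H adds H; DH→BCG adds B, G; CH→AG adds A → {A, B, C, D, G, H}. Minimal: {D}⁺ = {D}; {C}⁺ = {C} — none reach the full schema.

{H}, {A, G}, {C, D}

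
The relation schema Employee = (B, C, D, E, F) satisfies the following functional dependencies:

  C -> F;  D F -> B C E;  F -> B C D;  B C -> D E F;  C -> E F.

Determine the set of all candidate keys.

{C}⁺: C→F adds F; F→BCD adds B, D; BC→DEF adds E → {B, C, D, E, F}.
{F}⁺: F→BCD adds B, C, D; BC→DEF adds E → {B, C, D, E, F}.
Any other superkey contains one of these as a subset, so there are no further candidate keys.

C, F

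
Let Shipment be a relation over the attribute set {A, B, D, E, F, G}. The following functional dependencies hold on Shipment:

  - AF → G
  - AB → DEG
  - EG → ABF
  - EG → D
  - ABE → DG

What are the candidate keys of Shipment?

{A, B}, {E, G}, {A, E, F}

{A, B}⁺: AB→DEG adds D, E, G; EG→ABF adds F → {A, B, D, E, F, G}.
{E, G}⁺: EG→ABF adds A, B, F; EG→D adds D → {A, B, D, E, F, G}.
{A, E, F}⁺: AF→G adds G; EG→ABF adds B; EG→D adds D → {A, B, D, E, F, G}.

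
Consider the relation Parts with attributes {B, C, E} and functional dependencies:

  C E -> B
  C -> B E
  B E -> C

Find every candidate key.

(C); (B, E)

{C}⁺: C→BE adds B, E → {B, C, E}.
{B, E}⁺: BE→C adds C → {B, C, E}.
Any other superkey contains one of these as a subset, so there are no further candidate keys.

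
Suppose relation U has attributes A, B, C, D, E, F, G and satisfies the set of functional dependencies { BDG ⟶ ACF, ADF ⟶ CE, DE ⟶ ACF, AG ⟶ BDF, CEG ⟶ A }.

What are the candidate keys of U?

Attribute G never appears on the right-hand side of any dependency, so G must belong to every candidate key.
{G}⁺ = {G}, which is not all of the schema, so we must add further attributes.
{A, G}⁺: AG→BDF adds B, D, F; BDG→ACF adds C; ADF→CE adds E → {A, B, C, D, E, F, G}. Minimal: {G}⁺ = {G}; {A}⁺ = {A} — none reach the full schema.
{B, D, G}⁺: BDG→ACF adds A, C, F; ADF→CE adds E → {A, B, C, D, E, F, G}. Minimal: {D, G}⁺ = {D, G}; {B, G}⁺ = {B, G}; {B, D}⁺ = {B, D} — none reach the full schema.
{C, E, G}⁺: CEG→A adds A; AG→BDF adds B, D, F → {A, B, C, D, E, F, G}. Minimal: {E, G}⁺ = {E, G}; {C, G}⁺ = {C, G}; {C, E}⁺ = {C, E} — none reach the full schema.
{D, E, G}⁺: DE→ACF adds A, C, F; AG→BDF adds B → {A, B, C, D, E, F, G}. Minimal: {E, G}⁺ = {E, G}; {D, G}⁺ = {D, G}; {D, E}⁺ = {A, C, D, E, F} — none reach the full schema.

AG, BDG, CEG, DEG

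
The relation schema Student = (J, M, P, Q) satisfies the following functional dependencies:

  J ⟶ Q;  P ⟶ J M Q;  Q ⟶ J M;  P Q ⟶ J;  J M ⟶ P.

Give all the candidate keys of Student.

{J}⁺: J→Q adds Q; Q→JM adds M; JM→P adds P → {J, M, P, Q}.
{P}⁺: P→JMQ adds J, M, Q → {J, M, P, Q}.
{Q}⁺: Q→JM adds J, M; JM→P adds P → {J, M, P, Q}.

J, P, Q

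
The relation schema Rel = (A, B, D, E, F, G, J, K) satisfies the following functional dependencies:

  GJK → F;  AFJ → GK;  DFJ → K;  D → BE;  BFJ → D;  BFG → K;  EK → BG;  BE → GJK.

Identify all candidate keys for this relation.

{A, D}⁺: D→BE adds B, E; BE→GJK adds G, J, K; GJK→F adds F → {A, B, D, E, F, G, J, K}.
{A, B, E}⁺: BE→GJK adds G, J, K; GJK→F adds F; BFJ→D adds D → {A, B, D, E, F, G, J, K}.
{A, E, K}⁺: EK→BG adds B, G; BE→GJK adds J; GJK→F adds F; BFJ→D adds D → {A, B, D, E, F, G, J, K}.
{A, B, F, J}⁺: AFJ→GK adds G, K; BFJ→D adds D; D→BE adds E → {A, B, D, E, F, G, J, K}.
{A, E, F, J}⁺: AFJ→GK adds G, K; EK→BG adds B; BFJ→D adds D → {A, B, D, E, F, G, J, K}.
{A, B, G, J, K}⁺: GJK→F adds F; BFJ→D adds D; D→BE adds E → {A, B, D, E, F, G, J, K}.

AD, ABE, AEK, ABFJ, AEFJ, ABGJK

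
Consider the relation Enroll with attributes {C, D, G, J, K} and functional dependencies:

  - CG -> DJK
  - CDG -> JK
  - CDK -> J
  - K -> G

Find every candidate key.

{C, G}, {C, K}

Attribute C never appears on the right-hand side of any dependency, so C must belong to every candidate key.
{C}⁺ = {C}, which is not all of the schema, so we must add further attributes.
{C, G}⁺: CG→DJK adds D, J, K → {C, D, G, J, K}. Minimal: {G}⁺ = {G}; {C}⁺ = {C} — none reach the full schema.
{C, K}⁺: K→G adds G; CG→DJK adds D, J → {C, D, G, J, K}. Minimal: {K}⁺ = {G, K}; {C}⁺ = {C} — none reach the full schema.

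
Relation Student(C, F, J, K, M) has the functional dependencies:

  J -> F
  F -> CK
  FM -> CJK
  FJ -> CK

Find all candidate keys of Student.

{F, M}, {J, M}

Attribute M never appears on the right-hand side of any dependency, so M must belong to every candidate key.
{M}⁺ = {M}, which is not all of the schema, so we must add further attributes.
{F, M}⁺: F→CK adds C, K; FM→CJK adds J → {C, F, J, K, M}. Minimal: {M}⁺ = {M}; {F}⁺ = {C, F, K} — none reach the full schema.
{J, M}⁺: J→F adds F; F→CK adds C, K → {C, F, J, K, M}. Minimal: {M}⁺ = {M}; {J}⁺ = {C, F, J, K} — none reach the full schema.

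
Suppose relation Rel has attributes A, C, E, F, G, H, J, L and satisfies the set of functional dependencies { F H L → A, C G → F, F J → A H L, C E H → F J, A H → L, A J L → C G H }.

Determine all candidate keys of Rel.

Attribute E never appears on the right-hand side of any dependency, so E must belong to every candidate key.
{E}⁺ = {E}, which is not all of the schema, so we must add further attributes.
{C, E, H}⁺: CEH→FJ adds F, J; FJ→AHL adds A, L; AJL→CGH adds G → {A, C, E, F, G, H, J, L}. Minimal: {E, H}⁺ = {E, H}; {C, H}⁺ = {C, H}; {C, E}⁺ = {C, E} — none reach the full schema.
{E, F, J}⁺: FJ→AHL adds A, H, L; AJL→CGH adds C, G → {A, C, E, F, G, H, J, L}. Minimal: {F, J}⁺ = {A, C, F, G, H, J, L}; {E, J}⁺ = {E, J}; {E, F}⁺ = {E, F} — none reach the full schema.
{A, E, H, J}⁺: AH→L adds L; AJL→CGH adds C, G; CG→F adds F → {A, C, E, F, G, H, J, L}. Minimal: {E, H, J}⁺ = {E, H, J}; {A, H, J}⁺ = {A, C, F, G, H, J, L}; {A, E, J}⁺ = {A, E, J}; … — none reach the full schema.
{A, E, J, L}⁺: AJL→CGH adds C, G, H; CG→F adds F → {A, C, E, F, G, H, J, L}. Minimal: {E, J, L}⁺ = {E, J, L}; {A, J, L}⁺ = {A, C, F, G, H, J, L}; {A, E, L}⁺ = {A, E, L}; … — none reach the full schema.
{C, E, G, J}⁺: CG→F adds F; FJ→AHL adds A, H, L → {A, C, E, F, G, H, J, L}. Minimal: {E, G, J}⁺ = {E, G, J}; {C, G, J}⁺ = {A, C, F, G, H, J, L}; {C, E, J}⁺ = {C, E, J}; … — none reach the full schema.
Any other superkey contains one of these as a subset, so there are no further candidate keys.

CEH, EFJ, AEHJ, AEJL, CEGJ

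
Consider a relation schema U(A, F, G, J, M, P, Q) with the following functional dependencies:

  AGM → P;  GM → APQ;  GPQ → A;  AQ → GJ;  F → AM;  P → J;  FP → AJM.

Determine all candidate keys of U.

{F, G}, {F, Q}

Attribute F never appears on the right-hand side of any dependency, so F must belong to every candidate key.
{F}⁺ = {A, F, M}, which is not all of the schema, so we must add further attributes.
{F, G}⁺: F→AM adds A, M; AGM→P adds P; GM→APQ adds Q; AQ→GJ adds J → {A, F, G, J, M, P, Q}.
{F, Q}⁺: F→AM adds A, M; AQ→GJ adds G, J; AGM→P adds P → {A, F, G, J, M, P, Q}.
Any other superkey contains one of these as a subset, so there are no further candidate keys.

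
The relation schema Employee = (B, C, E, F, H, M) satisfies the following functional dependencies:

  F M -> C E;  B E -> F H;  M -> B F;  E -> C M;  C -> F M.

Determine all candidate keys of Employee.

{C}⁺: C→FM adds F, M; FM→CE adds E; M→BF adds B; BE→FH adds H → {B, C, E, F, H, M}.
{E}⁺: E→CM adds C, M; C→FM adds F; M→BF adds B; BE→FH adds H → {B, C, E, F, H, M}.
{M}⁺: M→BF adds B, F; FM→CE adds C, E; BE→FH adds H → {B, C, E, F, H, M}.

{C}, {E}, {M}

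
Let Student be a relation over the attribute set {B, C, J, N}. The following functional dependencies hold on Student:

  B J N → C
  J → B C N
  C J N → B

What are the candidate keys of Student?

{J}

{J}⁺: J→BCN adds B, C, N → {B, C, J, N}.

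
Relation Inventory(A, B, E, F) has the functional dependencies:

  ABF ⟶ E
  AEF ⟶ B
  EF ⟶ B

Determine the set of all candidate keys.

{A, B, F}; {A, E, F}

Attributes A, F never appear on any right-hand side, so every candidate key must contain {A, F}.
{A, F}⁺ = {A, F}, which is not all of the schema, so we must add further attributes.
{A, B, F}⁺: ABF→E adds E → {A, B, E, F}. Minimal: {B, F}⁺ = {B, F}; {A, F}⁺ = {A, F}; {A, B}⁺ = {A, B} — none reach the full schema.
{A, E, F}⁺: AEF→B adds B → {A, B, E, F}. Minimal: {E, F}⁺ = {B, E, F}; {A, F}⁺ = {A, F}; {A, E}⁺ = {A, E} — none reach the full schema.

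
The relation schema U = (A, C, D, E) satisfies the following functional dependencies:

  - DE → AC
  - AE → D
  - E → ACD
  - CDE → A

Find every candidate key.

{E}

Attribute E never appears on the right-hand side of any dependency, so E must belong to every candidate key.
{E}⁺ = {A, C, D, E}, which is all of the schema, so {E} is the only candidate key.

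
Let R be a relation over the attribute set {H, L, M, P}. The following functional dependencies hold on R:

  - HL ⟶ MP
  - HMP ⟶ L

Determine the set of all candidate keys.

HL, HMP

Attribute H never appears on the right-hand side of any dependency, so H must belong to every candidate key.
{H}⁺ = {H}, which is not all of the schema, so we must add further attributes.
{H, L}⁺: HL→MP adds M, P → {H, L, M, P}. Minimal: {L}⁺ = {L}; {H}⁺ = {H} — none reach the full schema.
{H, M, P}⁺: HMP→L adds L → {H, L, M, P}. Minimal: {M, P}⁺ = {M, P}; {H, P}⁺ = {H, P}; {H, M}⁺ = {H, M} — none reach the full schema.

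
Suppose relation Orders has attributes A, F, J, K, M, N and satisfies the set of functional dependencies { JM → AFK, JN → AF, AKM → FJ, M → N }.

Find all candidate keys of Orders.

{J, M}, {A, K, M}

Attribute M never appears on the right-hand side of any dependency, so M must belong to every candidate key.
{M}⁺ = {M, N}, which is not all of the schema, so we must add further attributes.
{J, M}⁺: JM→AFK adds A, F, K; M→N adds N → {A, F, J, K, M, N}.
{A, K, M}⁺: AKM→FJ adds F, J; M→N adds N → {A, F, J, K, M, N}.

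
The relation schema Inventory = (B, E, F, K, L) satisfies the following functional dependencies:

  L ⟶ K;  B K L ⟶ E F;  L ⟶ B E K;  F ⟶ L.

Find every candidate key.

{F}⁺: F→L adds L; L→K adds K; L→BEK adds B, E → {B, E, F, K, L}.
{L}⁺: L→K adds K; L→BEK adds B, E; BKL→EF adds F → {B, E, F, K, L}.

(F), (L)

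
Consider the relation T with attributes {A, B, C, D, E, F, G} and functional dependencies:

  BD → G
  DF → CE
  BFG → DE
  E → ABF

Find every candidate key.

{D, E}⁺: E→ABF adds A, B, F; BD→G adds G; DF→CE adds C → {A, B, C, D, E, F, G}. Minimal: {E}⁺ = {A, B, E, F}; {D}⁺ = {D} — none reach the full schema.
{D, F}⁺: DF→CE adds C, E; E→ABF adds A, B; BD→G adds G → {A, B, C, D, E, F, G}. Minimal: {F}⁺ = {F}; {D}⁺ = {D} — none reach the full schema.
{E, G}⁺: E→ABF adds A, B, F; BFG→DE adds D; DF→CE adds C → {A, B, C, D, E, F, G}. Minimal: {G}⁺ = {G}; {E}⁺ = {A, B, E, F} — none reach the full schema.
{B, F, G}⁺: BFG→DE adds D, E; E→ABF adds A; DF→CE adds C → {A, B, C, D, E, F, G}. Minimal: {F, G}⁺ = {F, G}; {B, G}⁺ = {B, G}; {B, F}⁺ = {B, F} — none reach the full schema.
Any other superkey contains one of these as a subset, so there are no further candidate keys.

DE, DF, EG, BFG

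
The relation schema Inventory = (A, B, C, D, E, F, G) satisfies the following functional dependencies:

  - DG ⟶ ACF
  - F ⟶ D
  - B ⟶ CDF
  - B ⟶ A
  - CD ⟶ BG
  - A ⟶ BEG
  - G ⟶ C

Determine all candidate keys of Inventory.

{A}; {B}; {C, D}; {C, F}; {D, G}; {F, G}

{A}⁺: A→BEG adds B, E, G; G→C adds C; B→CDF adds D, F → {A, B, C, D, E, F, G}.
{B}⁺: B→CDF adds C, D, F; B→A adds A; CD→BG adds G; A→BEG adds E → {A, B, C, D, E, F, G}.
{C, D}⁺: CD→BG adds B, G; DG→ACF adds A, F; A→BEG adds E → {A, B, C, D, E, F, G}.
{C, F}⁺: F→D adds D; CD→BG adds B, G; DG→ACF adds A; A→BEG adds E → {A, B, C, D, E, F, G}.
{D, G}⁺: DG→ACF adds A, C, F; CD→BG adds B; A→BEG adds E → {A, B, C, D, E, F, G}.
{F, G}⁺: F→D adds D; G→C adds C; DG→ACF adds A; CD→BG adds B; A→BEG adds E → {A, B, C, D, E, F, G}.
Any other superkey contains one of these as a subset, so there are no further candidate keys.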